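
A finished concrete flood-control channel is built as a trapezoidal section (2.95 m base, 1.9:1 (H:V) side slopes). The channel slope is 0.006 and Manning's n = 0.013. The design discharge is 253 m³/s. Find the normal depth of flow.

y_n = 3.23 m

Manning's equation rearranged: A R^(2/3) = nQ / (1·√S) = 0.013 × 253 / (√0.006) = 42.46.
At y = 2.49 m: A R^(2/3) = 23.96 — low.
At y = 4.05 m: A R^(2/3) = 71.13 — high.
At y = 3.23 m: A R^(2/3) = 42.54 — close enough.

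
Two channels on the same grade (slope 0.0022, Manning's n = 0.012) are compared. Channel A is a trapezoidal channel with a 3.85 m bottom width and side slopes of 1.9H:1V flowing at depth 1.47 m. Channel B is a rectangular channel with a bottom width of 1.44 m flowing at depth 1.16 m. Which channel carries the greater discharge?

channel A

Channel A: With bottom width b = 3.85 m and side slope z = 1.9: A = (b + zy)y = (3.85 + 1.9×1.47)×1.47 = 9.765 m²; P = b + 2y√(1+z²) = 3.85 + 2×1.47×2.147 = 10.16 m. Hydraulic radius R = A/P = 9.765/10.16 = 0.9609 m. Q_A = (1/0.012)·9.765·0.9609^(2/3)·√0.0022 = 37.17 m³/s.
Channel B: Flow area A = b·y = 1.44 × 1.16 = 1.67 m². Wetted perimeter P = b + 2y = 1.44 + 2×1.16 = 3.76 m. Hydraulic radius R = A/P = 1.67/3.76 = 0.4443 m. Q_B = (1/0.012)·1.67·0.4443^(2/3)·√0.0022 = 3.801 m³/s.
Q_A = 37.17 m³/s vs Q_B = 3.801 m³/s, so channel A carries more.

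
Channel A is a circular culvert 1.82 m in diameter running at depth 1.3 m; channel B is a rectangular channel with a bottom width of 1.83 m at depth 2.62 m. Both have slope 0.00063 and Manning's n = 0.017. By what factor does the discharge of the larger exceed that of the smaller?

Channel A: For a circular section of diameter D = 1.82 m at depth y = 1.3 m, the central angle is θ = 2 arccos(1 − 2y/D) = 4.027 rad. Then A = (D²/8)(θ − sin θ) = 1.988 m² and P = Dθ/2 = 3.665 m. Hydraulic radius R = A/P = 1.988/3.665 = 0.5425 m. Q_A = (1/0.017)·1.988·0.5425^(2/3)·√0.00063 = 1.953 m³/s.
Channel B: Flow area A = b·y = 1.83 × 2.62 = 4.795 m². Wetted perimeter P = b + 2y = 1.83 + 2×2.62 = 7.07 m. Hydraulic radius R = A/P = 4.795/7.07 = 0.6782 m. Q_B = (1/0.017)·4.795·0.6782^(2/3)·√0.00063 = 5.464 m³/s.
The larger discharge is 5.464 m³/s and the smaller is 1.953 m³/s; the ratio is 2.8.

2.8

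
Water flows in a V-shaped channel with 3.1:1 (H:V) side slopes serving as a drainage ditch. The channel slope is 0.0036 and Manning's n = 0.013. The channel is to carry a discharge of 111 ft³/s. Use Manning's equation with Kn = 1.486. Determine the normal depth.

Manning's equation rearranged: A R^(2/3) = nQ / (1.486·√S) = 0.013 × 111 / (1.486 × √0.0036) = 16.18.
Try y = 2 ft: A R^(2/3) = 12 — too small.
Try y = 2.24 ft: A R^(2/3) = 16.23 — ≈ 16.18.

y_n = 2.24 ft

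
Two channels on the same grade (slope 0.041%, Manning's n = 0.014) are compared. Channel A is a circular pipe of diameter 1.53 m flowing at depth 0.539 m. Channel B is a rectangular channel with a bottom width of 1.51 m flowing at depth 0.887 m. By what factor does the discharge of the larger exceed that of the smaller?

Channel A: For a circular section of diameter D = 1.53 m at depth y = 0.539 m, the central angle is θ = 2 arccos(1 − 2y/D) = 2.542 rad. Then A = (D²/8)(θ − sin θ) = 0.5786 m² and P = Dθ/2 = 1.944 m. Hydraulic radius R = A/P = 0.5786/1.944 = 0.2976 m. Q_A = (1/0.014)·0.5786·0.2976^(2/3)·√0.00041 = 0.373 m³/s.
Channel B: Flow area A = b·y = 1.51 × 0.887 = 1.339 m². Wetted perimeter P = b + 2y = 1.51 + 2×0.887 = 3.284 m. Hydraulic radius R = A/P = 1.339/3.284 = 0.4078 m. Q_B = (1/0.014)·1.339·0.4078^(2/3)·√0.00041 = 1.065 m³/s.
The larger discharge is 1.065 m³/s and the smaller is 0.373 m³/s; the ratio is 2.86.

2.86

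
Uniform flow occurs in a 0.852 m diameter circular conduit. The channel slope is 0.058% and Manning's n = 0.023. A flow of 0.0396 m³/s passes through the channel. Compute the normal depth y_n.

y_n = 0.249 m

Manning's equation rearranged: A R^(2/3) = nQ / (1·√S) = 0.023 × 0.0396 / (√0.00058) = 0.03782.
Try y = 0.197 m: A R^(2/3) = 0.02384 — low.
Try y = 0.307 m: A R^(2/3) = 0.05647 — high.
Try y = 0.249 m: A R^(2/3) = 0.03785 — close enough.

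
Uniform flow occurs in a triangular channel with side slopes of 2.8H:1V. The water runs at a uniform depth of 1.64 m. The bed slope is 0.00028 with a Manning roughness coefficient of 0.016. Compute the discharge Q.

For a triangular section with side slope z = 2.8: A = zy² = 2.8×1.64² = 7.531 m²; P = 2y√(1+z²) = 2×1.64×2.973 = 9.752 m.
Hydraulic radius R = A/P = 7.531/9.752 = 0.7722 m.
Manning's equation: Q = (1/n) A R^(2/3) S^(1/2) = (1/0.016) × 7.531 × 0.7722^(2/3) × 0.00028^(1/2) = 6.63 m³/s.

Q = 6.63 m³/s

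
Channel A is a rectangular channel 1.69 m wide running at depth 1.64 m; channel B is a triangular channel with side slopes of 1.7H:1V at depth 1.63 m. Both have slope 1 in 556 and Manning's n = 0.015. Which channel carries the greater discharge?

channel B

Channel A: Flow area A = b·y = 1.69 × 1.64 = 2.772 m². Wetted perimeter P = b + 2y = 1.69 + 2×1.64 = 4.97 m. Hydraulic radius R = A/P = 2.772/4.97 = 0.5577 m. Q_A = (1/0.015)·2.772·0.5577^(2/3)·√0.001799 = 5.309 m³/s.
Channel B: For a triangular section with side slope z = 1.7: A = zy² = 1.7×1.63² = 4.517 m²; P = 2y√(1+z²) = 2×1.63×1.972 = 6.43 m. Hydraulic radius R = A/P = 4.517/6.43 = 0.7025 m. Q_B = (1/0.015)·4.517·0.7025^(2/3)·√0.001799 = 10.09 m³/s.
Q_A = 5.309 m³/s vs Q_B = 10.09 m³/s, so channel B carries more.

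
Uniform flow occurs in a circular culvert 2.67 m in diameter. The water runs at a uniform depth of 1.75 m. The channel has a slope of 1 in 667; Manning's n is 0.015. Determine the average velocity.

V = 2.17 m/s

For a circular section of diameter D = 2.67 m at depth y = 1.75 m, the central angle is θ = 2 arccos(1 − 2y/D) = 3.774 rad. Then A = (D²/8)(θ − sin θ) = 3.889 m² and P = Dθ/2 = 5.038 m.
Hydraulic radius R = A/P = 3.889/5.038 = 0.772 m.
From Manning's equation, V = (1/n) R^(2/3) S^(1/2) = (1/0.015) × 0.772^(2/3) × 0.001499^(1/2) = 2.17 m/s.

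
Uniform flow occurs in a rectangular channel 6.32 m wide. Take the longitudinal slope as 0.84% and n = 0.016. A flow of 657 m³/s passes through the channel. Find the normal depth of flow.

y_n = 10.1 m

Manning's equation rearranged: A R^(2/3) = nQ / (1·√S) = 0.016 × 657 / (√0.0084) = 114.7.
At y = 7.73 m: A R^(2/3) = 83.71 — short.
At y = 12.5 m: A R^(2/3) = 146.4 — over.
At y = 10.1 m: A R^(2/3) = 114.6 — ≈ 114.7.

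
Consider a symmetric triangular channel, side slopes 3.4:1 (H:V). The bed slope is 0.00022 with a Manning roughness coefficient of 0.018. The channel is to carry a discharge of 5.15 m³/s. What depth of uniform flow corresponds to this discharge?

Manning's equation rearranged: A R^(2/3) = nQ / (1·√S) = 0.018 × 5.15 / (√0.00022) = 6.25.
Trying y = 1.25 m: A R^(2/3) = 3.778 — short.
Trying y = 1.75 m: A R^(2/3) = 9.266 — over.
Trying y = 1.51 m: A R^(2/3) = 6.252 — ≈ 6.25.

y_n = 1.51 m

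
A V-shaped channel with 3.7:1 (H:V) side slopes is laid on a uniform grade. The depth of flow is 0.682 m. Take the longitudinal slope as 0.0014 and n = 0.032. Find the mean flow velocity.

V = 0.557 m/s

For a triangular section with side slope z = 3.7: A = zy² = 3.7×0.682² = 1.721 m²; P = 2y√(1+z²) = 2×0.682×3.833 = 5.228 m.
Hydraulic radius R = A/P = 1.721/5.228 = 0.3292 m.
From Manning's equation, V = (1/n) R^(2/3) S^(1/2) = (1/0.032) × 0.3292^(2/3) × 0.0014^(1/2) = 0.557 m/s.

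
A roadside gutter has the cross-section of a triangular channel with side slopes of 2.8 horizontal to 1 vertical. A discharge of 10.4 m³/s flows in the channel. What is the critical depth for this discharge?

y_c = 1.23 m

At critical depth, Q² T / (g A³) = 1, i.e. A³/T = Q²/g = 10.4²/9.81 = 11.03.
Try y = 1.49 m: A³/T = 28.79 — too large.
Try y = 1.23 m: A³/T = 11.04 — ≈ 11.03.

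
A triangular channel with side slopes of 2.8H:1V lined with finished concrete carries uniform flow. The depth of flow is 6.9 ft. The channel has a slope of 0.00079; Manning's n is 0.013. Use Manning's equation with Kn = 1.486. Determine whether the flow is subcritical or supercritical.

For a triangular section with side slope z = 2.8: A = zy² = 2.8×6.9² = 133.3 ft²; P = 2y√(1+z²) = 2×6.9×2.973 = 41.03 ft.
Hydraulic radius R = A/P = 133.3/41.03 = 3.249 ft.
V = (1.486/n) R^(2/3) √S = (1.486/0.013) × 3.249^(2/3) × √0.00079 = 7.048 ft/s. Hydraulic depth D_h = A/T = 133.3/38.64 = 3.45 ft.
Froude number Fr = V/√(g·D_h) = 7.048/√(32.2×3.45) = 0.669, which is less than 1, so the flow is subcritical.

subcritical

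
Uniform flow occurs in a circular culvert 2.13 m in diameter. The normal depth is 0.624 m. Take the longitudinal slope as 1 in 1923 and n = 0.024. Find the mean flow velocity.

V = 0.478 m/s

For a circular section of diameter D = 2.13 m at depth y = 0.624 m, the central angle is θ = 2 arccos(1 − 2y/D) = 2.288 rad. Then A = (D²/8)(θ − sin θ) = 0.8699 m² and P = Dθ/2 = 2.436 m.
Hydraulic radius R = A/P = 0.8699/2.436 = 0.357 m.
From Manning's equation, V = (1/n) R^(2/3) S^(1/2) = (1/0.024) × 0.357^(2/3) × 0.00052^(1/2) = 0.478 m/s.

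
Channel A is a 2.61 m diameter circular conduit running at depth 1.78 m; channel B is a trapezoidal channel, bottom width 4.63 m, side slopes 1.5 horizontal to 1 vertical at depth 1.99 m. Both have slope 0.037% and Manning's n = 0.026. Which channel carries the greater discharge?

Channel A: For a circular section of diameter D = 2.61 m at depth y = 1.78 m, the central angle is θ = 2 arccos(1 − 2y/D) = 3.887 rad. Then A = (D²/8)(θ − sin θ) = 3.887 m² and P = Dθ/2 = 5.072 m. Hydraulic radius R = A/P = 3.887/5.072 = 0.7663 m. Q_A = (1/0.026)·3.887·0.7663^(2/3)·√0.00037 = 2.408 m³/s.
Channel B: With bottom width b = 4.63 m and side slope z = 1.5: A = (b + zy)y = (4.63 + 1.5×1.99)×1.99 = 15.15 m²; P = b + 2y√(1+z²) = 4.63 + 2×1.99×1.803 = 11.81 m. Hydraulic radius R = A/P = 15.15/11.81 = 1.284 m. Q_B = (1/0.026)·15.15·1.284^(2/3)·√0.00037 = 13.24 m³/s.
Q_A = 2.408 m³/s vs Q_B = 13.24 m³/s, so channel B carries more.

channel B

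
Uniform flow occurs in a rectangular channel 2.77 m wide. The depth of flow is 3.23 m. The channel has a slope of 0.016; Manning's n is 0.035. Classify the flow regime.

Flow area A = b·y = 2.77 × 3.23 = 8.947 m². Wetted perimeter P = b + 2y = 2.77 + 2×3.23 = 9.23 m.
Hydraulic radius R = A/P = 8.947/9.23 = 0.9693 m.
V = (1/n) R^(2/3) √S = (1/0.035) × 0.9693^(2/3) × √0.016 = 3.54 m/s. Hydraulic depth D_h = A/T = 8.947/2.77 = 3.23 m.
Froude number Fr = V/√(g·D_h) = 3.54/√(9.81×3.23) = 0.629, which is less than 1, so the flow is subcritical.

subcritical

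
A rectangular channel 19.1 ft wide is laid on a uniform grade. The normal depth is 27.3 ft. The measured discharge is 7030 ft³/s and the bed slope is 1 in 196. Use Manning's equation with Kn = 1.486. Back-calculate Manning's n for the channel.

n = 0.029

Flow area A = b·y = 19.1 × 27.3 = 521.4 ft². Wetted perimeter P = b + 2y = 19.1 + 2×27.3 = 73.7 ft.
Hydraulic radius R = A/P = 521.4/73.7 = 7.075 ft.
Rearranging Manning's equation: n = (1.486/Q) A R^(2/3) S^(1/2) = (1.486/7030) × 521.4 × 7.075^(2/3) × √0.005102 = 0.029.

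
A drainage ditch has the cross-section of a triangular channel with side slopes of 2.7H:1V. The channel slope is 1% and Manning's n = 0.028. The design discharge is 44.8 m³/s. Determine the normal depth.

y_n = 2.15 m

Manning's equation rearranged: A R^(2/3) = nQ / (1·√S) = 0.028 × 44.8 / (√0.01) = 12.54.
At y = 1.5 m: A R^(2/3) = 4.804 — low.
At y = 2.34 m: A R^(2/3) = 15.73 — high.
At y = 2.15 m: A R^(2/3) = 12.55 — matches.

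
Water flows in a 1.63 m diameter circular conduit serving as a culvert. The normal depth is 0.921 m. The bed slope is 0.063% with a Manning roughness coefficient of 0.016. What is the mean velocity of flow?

V = 0.905 m/s

For a circular section of diameter D = 1.63 m at depth y = 0.921 m, the central angle is θ = 2 arccos(1 − 2y/D) = 3.402 rad. Then A = (D²/8)(θ − sin θ) = 1.216 m² and P = Dθ/2 = 2.773 m.
Hydraulic radius R = A/P = 1.216/2.773 = 0.4384 m.
From Manning's equation, V = (1/n) R^(2/3) S^(1/2) = (1/0.016) × 0.4384^(2/3) × 0.00063^(1/2) = 0.905 m/s.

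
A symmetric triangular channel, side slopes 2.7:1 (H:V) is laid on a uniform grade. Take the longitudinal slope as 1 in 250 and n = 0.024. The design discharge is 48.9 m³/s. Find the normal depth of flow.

Manning's equation rearranged: A R^(2/3) = nQ / (1·√S) = 0.024 × 48.9 / (√0.004) = 18.56.
Trying y = 2.22 m: A R^(2/3) = 13.67 — low.
Trying y = 3.12 m: A R^(2/3) = 33.87 — high.
Trying y = 2.49 m: A R^(2/3) = 18.56 — close enough.

y_n = 2.49 m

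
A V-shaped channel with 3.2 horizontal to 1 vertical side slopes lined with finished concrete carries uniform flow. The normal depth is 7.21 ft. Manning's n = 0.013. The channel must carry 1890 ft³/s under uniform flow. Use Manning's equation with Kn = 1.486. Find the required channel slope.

S = 0.0019

For a triangular section with side slope z = 3.2: A = zy² = 3.2×7.21² = 166.3 ft²; P = 2y√(1+z²) = 2×7.21×3.353 = 48.34 ft.
Hydraulic radius R = A/P = 166.3/48.34 = 3.441 ft.
From Manning's equation, S = [nQ / (1.486 A R^(2/3))]² = [0.013 × 1890 / (1.486 × 166.3 × 3.441^(2/3))]² = 0.0019.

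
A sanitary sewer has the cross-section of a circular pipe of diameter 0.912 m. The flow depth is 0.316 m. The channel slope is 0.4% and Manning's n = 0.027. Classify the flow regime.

For a circular section of diameter D = 0.912 m at depth y = 0.316 m, the central angle is θ = 2 arccos(1 − 2y/D) = 2.517 rad. Then A = (D²/8)(θ − sin θ) = 0.201 m² and P = Dθ/2 = 1.148 m.
Hydraulic radius R = A/P = 0.201/1.148 = 0.1751 m.
V = (1/n) R^(2/3) √S = (1/0.027) × 0.1751^(2/3) × √0.004 = 0.7331 m/s. Hydraulic depth D_h = A/T = 0.201/0.868 = 0.2316 m.
Froude number Fr = V/√(g·D_h) = 0.7331/√(9.81×0.2316) = 0.486, which is less than 1, so the flow is subcritical.

subcritical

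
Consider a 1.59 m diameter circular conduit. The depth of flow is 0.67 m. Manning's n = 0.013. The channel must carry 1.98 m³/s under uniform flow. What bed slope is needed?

For a circular section of diameter D = 1.59 m at depth y = 0.67 m, the central angle is θ = 2 arccos(1 − 2y/D) = 2.826 rad. Then A = (D²/8)(θ − sin θ) = 0.7949 m² and P = Dθ/2 = 2.247 m.
Hydraulic radius R = A/P = 0.7949/2.247 = 0.3538 m.
From Manning's equation, S = [nQ / (1 A R^(2/3))]² = [0.013 × 1.98 / (1 × 0.7949 × 0.3538^(2/3))]² = 0.00419.

S = 0.00419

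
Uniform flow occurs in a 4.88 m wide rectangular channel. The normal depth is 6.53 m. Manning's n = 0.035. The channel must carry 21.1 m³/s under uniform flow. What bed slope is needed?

S = 0.00025

Flow area A = b·y = 4.88 × 6.53 = 31.87 m². Wetted perimeter P = b + 2y = 4.88 + 2×6.53 = 17.94 m.
Hydraulic radius R = A/P = 31.87/17.94 = 1.776 m.
From Manning's equation, S = [nQ / (1 A R^(2/3))]² = [0.035 × 21.1 / (1 × 31.87 × 1.776^(2/3))]² = 0.00025.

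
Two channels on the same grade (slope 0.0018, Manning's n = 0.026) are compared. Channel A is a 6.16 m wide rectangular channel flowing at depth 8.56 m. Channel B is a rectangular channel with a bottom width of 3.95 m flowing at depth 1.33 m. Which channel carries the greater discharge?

channel A

Channel A: Flow area A = b·y = 6.16 × 8.56 = 52.73 m². Wetted perimeter P = b + 2y = 6.16 + 2×8.56 = 23.28 m. Hydraulic radius R = A/P = 52.73/23.28 = 2.265 m. Q_A = (1/0.026)·52.73·2.265^(2/3)·√0.0018 = 148.4 m³/s.
Channel B: Flow area A = b·y = 3.95 × 1.33 = 5.254 m². Wetted perimeter P = b + 2y = 3.95 + 2×1.33 = 6.61 m. Hydraulic radius R = A/P = 5.254/6.61 = 0.7948 m. Q_B = (1/0.026)·5.254·0.7948^(2/3)·√0.0018 = 7.355 m³/s.
Q_A = 148.4 m³/s vs Q_B = 7.355 m³/s, so channel A carries more.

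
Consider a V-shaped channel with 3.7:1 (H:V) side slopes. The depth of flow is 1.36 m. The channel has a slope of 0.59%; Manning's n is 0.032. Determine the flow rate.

For a triangular section with side slope z = 3.7: A = zy² = 3.7×1.36² = 6.844 m²; P = 2y√(1+z²) = 2×1.36×3.833 = 10.43 m.
Hydraulic radius R = A/P = 6.844/10.43 = 0.6564 m.
Manning's equation: Q = (1/n) A R^(2/3) S^(1/2) = (1/0.032) × 6.844 × 0.6564^(2/3) × 0.0059^(1/2) = 12.4 m³/s.

Q = 12.4 m³/s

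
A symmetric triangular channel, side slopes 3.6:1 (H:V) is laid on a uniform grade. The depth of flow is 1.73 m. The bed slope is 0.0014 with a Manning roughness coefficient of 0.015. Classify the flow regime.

subcritical

For a triangular section with side slope z = 3.6: A = zy² = 3.6×1.73² = 10.77 m²; P = 2y√(1+z²) = 2×1.73×3.736 = 12.93 m.
Hydraulic radius R = A/P = 10.77/12.93 = 0.8334 m.
V = (1/n) R^(2/3) √S = (1/0.015) × 0.8334^(2/3) × √0.0014 = 2.209 m/s. Hydraulic depth D_h = A/T = 10.77/12.46 = 0.865 m.
Froude number Fr = V/√(g·D_h) = 2.209/√(9.81×0.865) = 0.758, which is less than 1, so the flow is subcritical.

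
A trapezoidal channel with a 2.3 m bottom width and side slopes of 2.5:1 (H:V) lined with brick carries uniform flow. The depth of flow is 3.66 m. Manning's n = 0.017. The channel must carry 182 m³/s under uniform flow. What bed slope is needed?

With bottom width b = 2.3 m and side slope z = 2.5: A = (b + zy)y = (2.3 + 2.5×3.66)×3.66 = 41.91 m²; P = b + 2y√(1+z²) = 2.3 + 2×3.66×2.693 = 22.01 m.
Hydraulic radius R = A/P = 41.91/22.01 = 1.904 m.
From Manning's equation, S = [nQ / (1 A R^(2/3))]² = [0.017 × 182 / (1 × 41.91 × 1.904^(2/3))]² = 0.00231.

S = 0.00231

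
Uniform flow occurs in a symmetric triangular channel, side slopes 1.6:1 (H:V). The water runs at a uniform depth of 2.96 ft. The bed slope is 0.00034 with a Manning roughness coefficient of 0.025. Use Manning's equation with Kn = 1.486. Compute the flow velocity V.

V = 1.28 ft/s

For a triangular section with side slope z = 1.6: A = zy² = 1.6×2.96² = 14.02 ft²; P = 2y√(1+z²) = 2×2.96×1.887 = 11.17 ft.
Hydraulic radius R = A/P = 14.02/11.17 = 1.255 ft.
From Manning's equation, V = (1.486/n) R^(2/3) S^(1/2) = (1.486/0.025) × 1.255^(2/3) × 0.00034^(1/2) = 1.28 ft/s.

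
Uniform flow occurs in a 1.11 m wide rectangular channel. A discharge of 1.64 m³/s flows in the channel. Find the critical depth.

For a rectangular channel, critical depth y_c = (q²/g)^(1/3) where q = Q/b = 1.64/1.11 = 1.477 m²/s.
So y_c = (1.477²/9.81)^(1/3) = 0.606 m.

y_c = 0.606 m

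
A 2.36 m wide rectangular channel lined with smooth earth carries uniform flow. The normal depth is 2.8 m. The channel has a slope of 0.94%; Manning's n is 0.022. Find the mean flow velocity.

Flow area A = b·y = 2.36 × 2.8 = 6.608 m². Wetted perimeter P = b + 2y = 2.36 + 2×2.8 = 7.96 m.
Hydraulic radius R = A/P = 6.608/7.96 = 0.8302 m.
From Manning's equation, V = (1/n) R^(2/3) S^(1/2) = (1/0.022) × 0.8302^(2/3) × 0.0094^(1/2) = 3.89 m/s.

V = 3.89 m/s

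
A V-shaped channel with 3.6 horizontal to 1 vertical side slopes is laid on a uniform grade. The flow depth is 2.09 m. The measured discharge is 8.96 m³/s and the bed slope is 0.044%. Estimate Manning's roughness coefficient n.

For a triangular section with side slope z = 3.6: A = zy² = 3.6×2.09² = 15.73 m²; P = 2y√(1+z²) = 2×2.09×3.736 = 15.62 m.
Hydraulic radius R = A/P = 15.73/15.62 = 1.007 m.
Rearranging Manning's equation: n = (1/Q) A R^(2/3) S^(1/2) = (1/8.96) × 15.73 × 1.007^(2/3) × √0.00044 = 0.037.

n = 0.037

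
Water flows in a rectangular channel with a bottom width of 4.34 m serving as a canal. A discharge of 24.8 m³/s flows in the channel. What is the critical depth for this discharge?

y_c = 1.49 m

For a rectangular channel, critical depth y_c = (q²/g)^(1/3) where q = Q/b = 24.8/4.34 = 5.714 m²/s.
So y_c = (5.714²/9.81)^(1/3) = 1.49 m.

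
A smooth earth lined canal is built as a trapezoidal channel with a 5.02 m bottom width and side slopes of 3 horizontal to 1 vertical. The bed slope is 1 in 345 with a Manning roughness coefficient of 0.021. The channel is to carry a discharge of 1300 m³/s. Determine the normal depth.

y_n = 7.46 m

Manning's equation rearranged: A R^(2/3) = nQ / (1·√S) = 0.021 × 1300 / (√0.002899) = 507.1.
Try y = 6.1 m: A R^(2/3) = 312.9 — short.
Try y = 8.16 m: A R^(2/3) = 631.7 — over.
Try y = 7.46 m: A R^(2/3) = 507.8 — close enough.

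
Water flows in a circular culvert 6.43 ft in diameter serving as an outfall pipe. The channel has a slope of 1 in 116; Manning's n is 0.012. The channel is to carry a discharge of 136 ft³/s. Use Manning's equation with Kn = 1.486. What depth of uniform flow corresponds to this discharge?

Manning's equation rearranged: A R^(2/3) = nQ / (1.486·√S) = 0.012 × 136 / (1.486 × √0.008621) = 11.83.
Trying y = 1.92 ft: A R^(2/3) = 8.648 — short.
Trying y = 2.26 ft: A R^(2/3) = 11.81 — ≈ 11.83.

y_n = 2.26 ft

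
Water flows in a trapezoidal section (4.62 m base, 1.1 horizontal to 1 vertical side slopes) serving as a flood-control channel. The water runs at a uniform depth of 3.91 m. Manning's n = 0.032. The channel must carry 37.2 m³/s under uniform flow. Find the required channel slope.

With bottom width b = 4.62 m and side slope z = 1.1: A = (b + zy)y = (4.62 + 1.1×3.91)×3.91 = 34.88 m²; P = b + 2y√(1+z²) = 4.62 + 2×3.91×1.487 = 16.25 m.
Hydraulic radius R = A/P = 34.88/16.25 = 2.147 m.
From Manning's equation, S = [nQ / (1 A R^(2/3))]² = [0.032 × 37.2 / (1 × 34.88 × 2.147^(2/3))]² = 0.00042.

S = 0.00042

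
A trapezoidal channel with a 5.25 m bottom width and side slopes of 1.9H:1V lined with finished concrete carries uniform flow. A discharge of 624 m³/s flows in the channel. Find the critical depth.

y_c = 6.16 m

At critical depth, Q² T / (g A³) = 1, i.e. A³/T = Q²/g = 624²/9.81 = 39690.
Trying y = 4.54 m: A³/T = 11110 — short.
Trying y = 7.48 m: A³/T = 91620 — over.
Trying y = 6.16 m: A³/T = 39750 — ≈ 39690.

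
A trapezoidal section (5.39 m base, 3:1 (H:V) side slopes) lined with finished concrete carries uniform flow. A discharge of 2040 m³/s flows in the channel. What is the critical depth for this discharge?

At critical depth, Q² T / (g A³) = 1, i.e. A³/T = Q²/g = 2040²/9.81 = 424200.
At y = 7.11 m: A³/T = 142700 — low.
At y = 10.1 m: A³/T = 709800 — high.
At y = 9.03 m: A³/T = 423500 — ≈ 424200.

y_c = 9.03 m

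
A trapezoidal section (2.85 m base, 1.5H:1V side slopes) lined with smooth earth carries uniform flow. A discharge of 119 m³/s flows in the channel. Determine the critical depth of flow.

y_c = 3.36 m

At critical depth, Q² T / (g A³) = 1, i.e. A³/T = Q²/g = 119²/9.81 = 1444.
At y = 2.5 m: A³/T = 434 — too small.
At y = 4.09 m: A³/T = 3282 — too large.
At y = 3.36 m: A³/T = 1441 — close enough.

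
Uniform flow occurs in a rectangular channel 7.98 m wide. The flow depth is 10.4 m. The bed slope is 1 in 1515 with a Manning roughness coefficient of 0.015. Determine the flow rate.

Q = 288 m³/s

Flow area A = b·y = 7.98 × 10.4 = 82.99 m². Wetted perimeter P = b + 2y = 7.98 + 2×10.4 = 28.78 m.
Hydraulic radius R = A/P = 82.99/28.78 = 2.884 m.
Manning's equation: Q = (1/n) A R^(2/3) S^(1/2) = (1/0.015) × 82.99 × 2.884^(2/3) × 0.0006601^(1/2) = 288 m³/s.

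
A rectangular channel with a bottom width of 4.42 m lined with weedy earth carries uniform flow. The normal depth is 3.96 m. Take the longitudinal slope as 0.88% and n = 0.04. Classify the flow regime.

subcritical

Flow area A = b·y = 4.42 × 3.96 = 17.5 m². Wetted perimeter P = b + 2y = 4.42 + 2×3.96 = 12.34 m.
Hydraulic radius R = A/P = 17.5/12.34 = 1.418 m.
V = (1/n) R^(2/3) √S = (1/0.04) × 1.418^(2/3) × √0.0088 = 2.961 m/s. Hydraulic depth D_h = A/T = 17.5/4.42 = 3.96 m.
Froude number Fr = V/√(g·D_h) = 2.961/√(9.81×3.96) = 0.475, which is less than 1, so the flow is subcritical.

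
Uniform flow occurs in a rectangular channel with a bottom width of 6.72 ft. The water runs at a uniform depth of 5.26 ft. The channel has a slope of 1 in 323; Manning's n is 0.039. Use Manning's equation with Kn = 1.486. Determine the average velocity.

Flow area A = b·y = 6.72 × 5.26 = 35.35 ft². Wetted perimeter P = b + 2y = 6.72 + 2×5.26 = 17.24 ft.
Hydraulic radius R = A/P = 35.35/17.24 = 2.05 ft.
From Manning's equation, V = (1.486/n) R^(2/3) S^(1/2) = (1.486/0.039) × 2.05^(2/3) × 0.003096^(1/2) = 3.42 ft/s.

V = 3.42 ft/s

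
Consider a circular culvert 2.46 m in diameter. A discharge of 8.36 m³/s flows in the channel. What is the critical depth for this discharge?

y_c = 1.32 m

At critical depth, Q² T / (g A³) = 1, i.e. A³/T = Q²/g = 8.36²/9.81 = 7.124.
At y = 1.02 m: A³/T = 2.665 — low.
At y = 1.32 m: A³/T = 7.145 — ≈ 7.124.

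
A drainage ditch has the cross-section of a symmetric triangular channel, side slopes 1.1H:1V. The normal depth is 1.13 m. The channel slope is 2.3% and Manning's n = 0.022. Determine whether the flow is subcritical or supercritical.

For a triangular section with side slope z = 1.1: A = zy² = 1.1×1.13² = 1.405 m²; P = 2y√(1+z²) = 2×1.13×1.487 = 3.36 m.
Hydraulic radius R = A/P = 1.405/3.36 = 0.4181 m.
V = (1/n) R^(2/3) √S = (1/0.022) × 0.4181^(2/3) × √0.023 = 3.854 m/s. Hydraulic depth D_h = A/T = 1.405/2.486 = 0.565 m.
Froude number Fr = V/√(g·D_h) = 3.854/√(9.81×0.565) = 1.64, which is greater than 1, so the flow is supercritical.

supercritical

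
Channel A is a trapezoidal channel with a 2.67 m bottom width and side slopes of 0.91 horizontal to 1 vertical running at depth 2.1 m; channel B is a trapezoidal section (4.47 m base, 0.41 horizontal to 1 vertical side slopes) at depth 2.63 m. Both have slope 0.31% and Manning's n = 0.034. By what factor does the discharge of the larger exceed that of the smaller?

1.76

Channel A: With bottom width b = 2.67 m and side slope z = 0.91: A = (b + zy)y = (2.67 + 0.91×2.1)×2.1 = 9.62 m²; P = b + 2y√(1+z²) = 2.67 + 2×2.1×1.352 = 8.349 m. Hydraulic radius R = A/P = 9.62/8.349 = 1.152 m. Q_A = (1/0.034)·9.62·1.152^(2/3)·√0.0031 = 17.31 m³/s.
Channel B: With bottom width b = 4.47 m and side slope z = 0.41: A = (b + zy)y = (4.47 + 0.41×2.63)×2.63 = 14.59 m²; P = b + 2y√(1+z²) = 4.47 + 2×2.63×1.081 = 10.15 m. Hydraulic radius R = A/P = 14.59/10.15 = 1.437 m. Q_B = (1/0.034)·14.59·1.437^(2/3)·√0.0031 = 30.43 m³/s.
The larger discharge is 30.43 m³/s and the smaller is 17.31 m³/s; the ratio is 1.76.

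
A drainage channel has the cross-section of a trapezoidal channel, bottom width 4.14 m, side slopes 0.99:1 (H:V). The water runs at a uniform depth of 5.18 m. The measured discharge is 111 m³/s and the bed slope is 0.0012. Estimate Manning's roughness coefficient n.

With bottom width b = 4.14 m and side slope z = 0.99: A = (b + zy)y = (4.14 + 0.99×5.18)×5.18 = 48.01 m²; P = b + 2y√(1+z²) = 4.14 + 2×5.18×1.407 = 18.72 m.
Hydraulic radius R = A/P = 48.01/18.72 = 2.565 m.
Rearranging Manning's equation: n = (1/Q) A R^(2/3) S^(1/2) = (1/111) × 48.01 × 2.565^(2/3) × √0.0012 = 0.0281.

n = 0.0281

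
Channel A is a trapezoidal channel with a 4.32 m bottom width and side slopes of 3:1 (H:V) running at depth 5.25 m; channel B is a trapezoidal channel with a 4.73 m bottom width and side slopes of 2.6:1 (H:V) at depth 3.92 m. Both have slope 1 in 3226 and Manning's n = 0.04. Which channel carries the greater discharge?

channel A

Channel A: With bottom width b = 4.32 m and side slope z = 3: A = (b + zy)y = (4.32 + 3×5.25)×5.25 = 105.4 m²; P = b + 2y√(1+z²) = 4.32 + 2×5.25×3.162 = 37.52 m. Hydraulic radius R = A/P = 105.4/37.52 = 2.808 m. Q_A = (1/0.04)·105.4·2.808^(2/3)·√0.00031 = 92.31 m³/s.
Channel B: With bottom width b = 4.73 m and side slope z = 2.6: A = (b + zy)y = (4.73 + 2.6×3.92)×3.92 = 58.49 m²; P = b + 2y√(1+z²) = 4.73 + 2×3.92×2.786 = 26.57 m. Hydraulic radius R = A/P = 58.49/26.57 = 2.202 m. Q_B = (1/0.04)·58.49·2.202^(2/3)·√0.00031 = 43.57 m³/s.
Q_A = 92.31 m³/s vs Q_B = 43.57 m³/s, so channel A carries more.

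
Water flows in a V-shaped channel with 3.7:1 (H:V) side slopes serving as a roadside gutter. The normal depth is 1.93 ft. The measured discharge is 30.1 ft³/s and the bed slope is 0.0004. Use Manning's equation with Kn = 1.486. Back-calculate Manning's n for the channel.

n = 0.013

For a triangular section with side slope z = 3.7: A = zy² = 3.7×1.93² = 13.78 ft²; P = 2y√(1+z²) = 2×1.93×3.833 = 14.79 ft.
Hydraulic radius R = A/P = 13.78/14.79 = 0.9316 ft.
Rearranging Manning's equation: n = (1.486/Q) A R^(2/3) S^(1/2) = (1.486/30.1) × 13.78 × 0.9316^(2/3) × √0.0004 = 0.013.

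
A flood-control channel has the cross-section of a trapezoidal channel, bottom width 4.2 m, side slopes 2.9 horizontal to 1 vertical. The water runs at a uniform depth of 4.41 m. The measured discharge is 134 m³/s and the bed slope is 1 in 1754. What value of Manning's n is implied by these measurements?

With bottom width b = 4.2 m and side slope z = 2.9: A = (b + zy)y = (4.2 + 2.9×4.41)×4.41 = 74.92 m²; P = b + 2y√(1+z²) = 4.2 + 2×4.41×3.068 = 31.26 m.
Hydraulic radius R = A/P = 74.92/31.26 = 2.397 m.
Rearranging Manning's equation: n = (1/Q) A R^(2/3) S^(1/2) = (1/134) × 74.92 × 2.397^(2/3) × √0.0005701 = 0.0239.

n = 0.0239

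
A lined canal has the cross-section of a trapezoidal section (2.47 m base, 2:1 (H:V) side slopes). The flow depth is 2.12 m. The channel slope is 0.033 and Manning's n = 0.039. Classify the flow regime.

With bottom width b = 2.47 m and side slope z = 2: A = (b + zy)y = (2.47 + 2×2.12)×2.12 = 14.23 m²; P = b + 2y√(1+z²) = 2.47 + 2×2.12×2.236 = 11.95 m.
Hydraulic radius R = A/P = 14.23/11.95 = 1.19 m.
V = (1/n) R^(2/3) √S = (1/0.039) × 1.19^(2/3) × √0.033 = 5.232 m/s. Hydraulic depth D_h = A/T = 14.23/10.95 = 1.299 m.
Froude number Fr = V/√(g·D_h) = 5.232/√(9.81×1.299) = 1.47, which is greater than 1, so the flow is supercritical.

supercritical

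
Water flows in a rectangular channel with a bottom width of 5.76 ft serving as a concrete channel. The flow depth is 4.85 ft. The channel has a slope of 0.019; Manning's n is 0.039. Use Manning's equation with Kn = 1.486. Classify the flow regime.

subcritical

Flow area A = b·y = 5.76 × 4.85 = 27.94 ft². Wetted perimeter P = b + 2y = 5.76 + 2×4.85 = 15.46 ft.
Hydraulic radius R = A/P = 27.94/15.46 = 1.807 ft.
V = (1.486/n) R^(2/3) √S = (1.486/0.039) × 1.807^(2/3) × √0.019 = 7.792 ft/s. Hydraulic depth D_h = A/T = 27.94/5.76 = 4.85 ft.
Froude number Fr = V/√(g·D_h) = 7.792/√(32.2×4.85) = 0.623, which is less than 1, so the flow is subcritical.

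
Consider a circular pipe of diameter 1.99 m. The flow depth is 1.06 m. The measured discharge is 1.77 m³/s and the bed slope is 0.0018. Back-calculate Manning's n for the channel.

For a circular section of diameter D = 1.99 m at depth y = 1.06 m, the central angle is θ = 2 arccos(1 − 2y/D) = 3.272 rad. Then A = (D²/8)(θ − sin θ) = 1.684 m² and P = Dθ/2 = 3.256 m.
Hydraulic radius R = A/P = 1.684/3.256 = 0.5173 m.
Rearranging Manning's equation: n = (1/Q) A R^(2/3) S^(1/2) = (1/1.77) × 1.684 × 0.5173^(2/3) × √0.0018 = 0.026.

n = 0.026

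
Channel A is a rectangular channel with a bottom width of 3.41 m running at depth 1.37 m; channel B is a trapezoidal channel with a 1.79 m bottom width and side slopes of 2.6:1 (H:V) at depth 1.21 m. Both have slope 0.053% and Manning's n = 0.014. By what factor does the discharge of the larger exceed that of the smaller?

1.21

Channel A: Flow area A = b·y = 3.41 × 1.37 = 4.672 m². Wetted perimeter P = b + 2y = 3.41 + 2×1.37 = 6.15 m. Hydraulic radius R = A/P = 4.672/6.15 = 0.7596 m. Q_A = (1/0.014)·4.672·0.7596^(2/3)·√0.00053 = 6.396 m³/s.
Channel B: With bottom width b = 1.79 m and side slope z = 2.6: A = (b + zy)y = (1.79 + 2.6×1.21)×1.21 = 5.973 m²; P = b + 2y√(1+z²) = 1.79 + 2×1.21×2.786 = 8.531 m. Hydraulic radius R = A/P = 5.973/8.531 = 0.7001 m. Q_B = (1/0.014)·5.973·0.7001^(2/3)·√0.00053 = 7.743 m³/s.
The larger discharge is 7.743 m³/s and the smaller is 6.396 m³/s; the ratio is 1.21.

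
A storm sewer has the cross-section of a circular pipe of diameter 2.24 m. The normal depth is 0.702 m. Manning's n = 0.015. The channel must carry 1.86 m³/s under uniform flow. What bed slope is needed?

S = 0.00239

For a circular section of diameter D = 2.24 m at depth y = 0.702 m, the central angle is θ = 2 arccos(1 − 2y/D) = 2.377 rad. Then A = (D²/8)(θ − sin θ) = 1.056 m² and P = Dθ/2 = 2.662 m.
Hydraulic radius R = A/P = 1.056/2.662 = 0.3968 m.
From Manning's equation, S = [nQ / (1 A R^(2/3))]² = [0.015 × 1.86 / (1 × 1.056 × 0.3968^(2/3))]² = 0.00239.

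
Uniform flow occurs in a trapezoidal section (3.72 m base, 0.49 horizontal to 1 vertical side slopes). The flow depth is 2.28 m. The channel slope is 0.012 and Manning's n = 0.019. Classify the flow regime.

With bottom width b = 3.72 m and side slope z = 0.49: A = (b + zy)y = (3.72 + 0.49×2.28)×2.28 = 11.03 m²; P = b + 2y√(1+z²) = 3.72 + 2×2.28×1.114 = 8.798 m.
Hydraulic radius R = A/P = 11.03/8.798 = 1.254 m.
V = (1/n) R^(2/3) √S = (1/0.019) × 1.254^(2/3) × √0.012 = 6.703 m/s. Hydraulic depth D_h = A/T = 11.03/5.954 = 1.852 m.
Froude number Fr = V/√(g·D_h) = 6.703/√(9.81×1.852) = 1.57, which is greater than 1, so the flow is supercritical.

supercritical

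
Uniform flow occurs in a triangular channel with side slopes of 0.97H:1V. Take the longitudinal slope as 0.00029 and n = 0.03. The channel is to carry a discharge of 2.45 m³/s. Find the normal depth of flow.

Manning's equation rearranged: A R^(2/3) = nQ / (1·√S) = 0.03 × 2.45 / (√0.00029) = 4.316.
Try y = 2.58 m: A R^(2/3) = 6.011 — over.
Try y = 1.9 m: A R^(2/3) = 2.658 — short.
Try y = 2.28 m: A R^(2/3) = 4.323 — ≈ 4.316.

y_n = 2.28 m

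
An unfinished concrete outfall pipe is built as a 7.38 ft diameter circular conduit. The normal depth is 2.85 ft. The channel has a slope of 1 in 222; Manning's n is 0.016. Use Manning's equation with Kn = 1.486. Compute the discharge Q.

For a circular section of diameter D = 7.38 ft at depth y = 2.85 ft, the central angle is θ = 2 arccos(1 − 2y/D) = 2.682 rad. Then A = (D²/8)(θ − sin θ) = 15.24 ft² and P = Dθ/2 = 9.898 ft.
Hydraulic radius R = A/P = 15.24/9.898 = 1.54 ft.
Manning's equation: Q = (1.486/n) A R^(2/3) S^(1/2) = (1.486/0.016) × 15.24 × 1.54^(2/3) × 0.004505^(1/2) = 127 ft³/s.

Q = 127 ft³/s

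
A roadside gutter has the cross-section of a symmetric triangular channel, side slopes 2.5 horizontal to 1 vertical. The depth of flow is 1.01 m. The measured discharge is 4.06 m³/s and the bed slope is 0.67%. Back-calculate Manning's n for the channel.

n = 0.031

For a triangular section with side slope z = 2.5: A = zy² = 2.5×1.01² = 2.55 m²; P = 2y√(1+z²) = 2×1.01×2.693 = 5.439 m.
Hydraulic radius R = A/P = 2.55/5.439 = 0.4689 m.
Rearranging Manning's equation: n = (1/Q) A R^(2/3) S^(1/2) = (1/4.06) × 2.55 × 0.4689^(2/3) × √0.0067 = 0.031.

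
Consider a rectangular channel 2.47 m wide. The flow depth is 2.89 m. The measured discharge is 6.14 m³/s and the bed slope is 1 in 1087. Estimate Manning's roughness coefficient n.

n = 0.032

Flow area A = b·y = 2.47 × 2.89 = 7.138 m². Wetted perimeter P = b + 2y = 2.47 + 2×2.89 = 8.25 m.
Hydraulic radius R = A/P = 7.138/8.25 = 0.8652 m.
Rearranging Manning's equation: n = (1/Q) A R^(2/3) S^(1/2) = (1/6.14) × 7.138 × 0.8652^(2/3) × √0.00092 = 0.032.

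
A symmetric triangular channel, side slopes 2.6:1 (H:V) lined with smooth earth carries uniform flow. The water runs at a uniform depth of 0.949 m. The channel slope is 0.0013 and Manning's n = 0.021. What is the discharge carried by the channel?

For a triangular section with side slope z = 2.6: A = zy² = 2.6×0.949² = 2.342 m²; P = 2y√(1+z²) = 2×0.949×2.786 = 5.287 m.
Hydraulic radius R = A/P = 2.342/5.287 = 0.4429 m.
Manning's equation: Q = (1/n) A R^(2/3) S^(1/2) = (1/0.021) × 2.342 × 0.4429^(2/3) × 0.0013^(1/2) = 2.34 m³/s.

Q = 2.34 m³/s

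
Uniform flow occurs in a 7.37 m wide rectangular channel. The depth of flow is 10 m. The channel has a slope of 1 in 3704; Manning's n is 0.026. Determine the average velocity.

V = 1.22 m/s

Flow area A = b·y = 7.37 × 10 = 73.7 m². Wetted perimeter P = b + 2y = 7.37 + 2×10 = 27.37 m.
Hydraulic radius R = A/P = 73.7/27.37 = 2.693 m.
From Manning's equation, V = (1/n) R^(2/3) S^(1/2) = (1/0.026) × 2.693^(2/3) × 0.00027^(1/2) = 1.22 m/s.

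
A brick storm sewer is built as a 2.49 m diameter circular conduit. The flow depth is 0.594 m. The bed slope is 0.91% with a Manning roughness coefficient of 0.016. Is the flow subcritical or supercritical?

For a circular section of diameter D = 2.49 m at depth y = 0.594 m, the central angle is θ = 2 arccos(1 − 2y/D) = 2.041 rad. Then A = (D²/8)(θ − sin θ) = 0.891 m² and P = Dθ/2 = 2.541 m.
Hydraulic radius R = A/P = 0.891/2.541 = 0.3506 m.
V = (1/n) R^(2/3) √S = (1/0.016) × 0.3506^(2/3) × √0.0091 = 2.965 m/s. Hydraulic depth D_h = A/T = 0.891/2.122 = 0.4198 m.
Froude number Fr = V/√(g·D_h) = 2.965/√(9.81×0.4198) = 1.46, which is greater than 1, so the flow is supercritical.

supercritical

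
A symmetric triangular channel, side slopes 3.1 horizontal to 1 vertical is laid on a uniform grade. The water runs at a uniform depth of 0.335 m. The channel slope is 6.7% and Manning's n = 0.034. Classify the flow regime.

For a triangular section with side slope z = 3.1: A = zy² = 3.1×0.335² = 0.3479 m²; P = 2y√(1+z²) = 2×0.335×3.257 = 2.182 m.
Hydraulic radius R = A/P = 0.3479/2.182 = 0.1594 m.
V = (1/n) R^(2/3) √S = (1/0.034) × 0.1594^(2/3) × √0.067 = 2.238 m/s. Hydraulic depth D_h = A/T = 0.3479/2.077 = 0.1675 m.
Froude number Fr = V/√(g·D_h) = 2.238/√(9.81×0.1675) = 1.75, which is greater than 1, so the flow is supercritical.

supercritical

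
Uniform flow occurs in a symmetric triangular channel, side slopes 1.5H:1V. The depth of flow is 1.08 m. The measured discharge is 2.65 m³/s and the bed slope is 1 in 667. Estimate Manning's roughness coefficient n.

n = 0.015

For a triangular section with side slope z = 1.5: A = zy² = 1.5×1.08² = 1.75 m²; P = 2y√(1+z²) = 2×1.08×1.803 = 3.894 m.
Hydraulic radius R = A/P = 1.75/3.894 = 0.4493 m.
Rearranging Manning's equation: n = (1/Q) A R^(2/3) S^(1/2) = (1/2.65) × 1.75 × 0.4493^(2/3) × √0.001499 = 0.015.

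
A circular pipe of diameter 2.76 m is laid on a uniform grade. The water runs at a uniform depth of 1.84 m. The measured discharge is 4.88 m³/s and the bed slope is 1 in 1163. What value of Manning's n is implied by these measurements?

n = 0.022

For a circular section of diameter D = 2.76 m at depth y = 1.84 m, the central angle is θ = 2 arccos(1 − 2y/D) = 3.821 rad. Then A = (D²/8)(θ − sin θ) = 4.237 m² and P = Dθ/2 = 5.273 m.
Hydraulic radius R = A/P = 4.237/5.273 = 0.8035 m.
Rearranging Manning's equation: n = (1/Q) A R^(2/3) S^(1/2) = (1/4.88) × 4.237 × 0.8035^(2/3) × √0.0008598 = 0.022.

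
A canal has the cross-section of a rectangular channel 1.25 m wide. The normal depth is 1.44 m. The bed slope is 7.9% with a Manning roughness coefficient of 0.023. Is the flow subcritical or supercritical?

supercritical

Flow area A = b·y = 1.25 × 1.44 = 1.8 m². Wetted perimeter P = b + 2y = 1.25 + 2×1.44 = 4.13 m.
Hydraulic radius R = A/P = 1.8/4.13 = 0.4358 m.
V = (1/n) R^(2/3) √S = (1/0.023) × 0.4358^(2/3) × √0.079 = 7.025 m/s. Hydraulic depth D_h = A/T = 1.8/1.25 = 1.44 m.
Froude number Fr = V/√(g·D_h) = 7.025/√(9.81×1.44) = 1.87, which is greater than 1, so the flow is supercritical.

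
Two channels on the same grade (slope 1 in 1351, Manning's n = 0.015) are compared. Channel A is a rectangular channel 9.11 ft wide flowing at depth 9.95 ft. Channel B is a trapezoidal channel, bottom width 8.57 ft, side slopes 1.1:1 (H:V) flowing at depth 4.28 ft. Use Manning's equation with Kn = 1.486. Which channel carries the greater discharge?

Channel A: Flow area A = b·y = 9.11 × 9.95 = 90.64 ft². Wetted perimeter P = b + 2y = 9.11 + 2×9.95 = 29.01 ft. Hydraulic radius R = A/P = 90.64/29.01 = 3.125 ft. Q_A = (1.486/0.015)·90.64·3.125^(2/3)·√0.0007402 = 522.2 ft³/s.
Channel B: With bottom width b = 8.57 ft and side slope z = 1.1: A = (b + zy)y = (8.57 + 1.1×4.28)×4.28 = 56.83 ft²; P = b + 2y√(1+z²) = 8.57 + 2×4.28×1.487 = 21.3 ft. Hydraulic radius R = A/P = 56.83/21.3 = 2.669 ft. Q_B = (1.486/0.015)·56.83·2.669^(2/3)·√0.0007402 = 294.7 ft³/s.
Q_A = 522.2 ft³/s vs Q_B = 294.7 ft³/s, so channel A carries more.

channel A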